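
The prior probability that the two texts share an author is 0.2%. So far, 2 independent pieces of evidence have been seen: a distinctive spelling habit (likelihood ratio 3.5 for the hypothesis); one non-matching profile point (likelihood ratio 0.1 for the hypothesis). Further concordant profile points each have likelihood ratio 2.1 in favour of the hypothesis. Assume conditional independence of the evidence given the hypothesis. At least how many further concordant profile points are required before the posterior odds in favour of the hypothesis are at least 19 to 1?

Prior odds = 0.002/0.998 = 1/499.
Combined Bayes factor of the evidence already in hand = 3.5 × 0.1 = 0.35.
Odds after that evidence = (1/499) × 0.35 = 7/9980.
Target odds = 19.
Need 2.1ⁿ ≥ 19 ÷ (7/9980) = 189620/7.
2.1¹³ ≈15447.2 falls short of 189620/7 but 2.1¹⁴ ≈32439.2 reaches it, so n = 14.

14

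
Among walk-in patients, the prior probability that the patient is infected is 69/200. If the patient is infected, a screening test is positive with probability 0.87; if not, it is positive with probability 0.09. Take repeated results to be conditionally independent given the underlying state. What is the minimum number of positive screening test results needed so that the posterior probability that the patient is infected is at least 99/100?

Prior odds: 0.345 ÷ 0.655 = 69/131.
Likelihood ratio of a positive = 0.87/0.09 = 29/3.
Target odds: 0.99 ÷ 0.01 = 99.
Need (69/131) × (29/3)ⁿ ≥ 99, i.e. (29/3)ⁿ ≥ 4323/23.
(29/3)² = 841/9 falls short of 4323/23 but (29/3)³ = 24389/27 reaches it, so n = 3.

3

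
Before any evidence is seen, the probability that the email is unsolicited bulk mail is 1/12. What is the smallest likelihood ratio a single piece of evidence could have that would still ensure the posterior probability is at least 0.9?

Prior odds = (1/12)/(11/12) = 1/11.
Target odds = 0.9/0.1 = 9.
Required Bayes factor = 9 ÷ (1/11) = 99.

99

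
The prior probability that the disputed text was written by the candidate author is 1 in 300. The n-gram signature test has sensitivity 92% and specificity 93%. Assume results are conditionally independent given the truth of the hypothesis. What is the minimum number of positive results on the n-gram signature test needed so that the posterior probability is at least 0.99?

4

Prior odds: (1/300) ÷ (299/300) = 1/299.
False-positive rate = 1 − 0.93 = 0.07; likelihood ratio of a positive = 0.92/0.07 = 92/7.
Target posterior odds = 0.99/0.01 = 99.
Need (1/299) × (92/7)ⁿ ≥ 99, i.e. (92/7)ⁿ ≥ 29601.
(92/7)³ = 778688/343 falls short of 29601 but (92/7)⁴ = 71639296/2401 reaches it, so n = 4.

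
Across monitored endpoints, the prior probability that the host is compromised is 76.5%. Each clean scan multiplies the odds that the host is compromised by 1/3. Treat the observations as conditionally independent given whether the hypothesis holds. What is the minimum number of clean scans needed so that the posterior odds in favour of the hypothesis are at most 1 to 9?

4

Prior odds: 0.765 ÷ 0.235 = 153/47.
Likelihood ratio per clean scan = 1/3.
Target odds = 1/9.
Need (153/47) × (1/3)ⁿ ≤ 1/9, i.e. (1/3)ⁿ ≤ 47/1377.
(1/3)³ = 1/27 is still above 47/1377 but (1/3)⁴ = 1/81 is at or below it, so n = 4.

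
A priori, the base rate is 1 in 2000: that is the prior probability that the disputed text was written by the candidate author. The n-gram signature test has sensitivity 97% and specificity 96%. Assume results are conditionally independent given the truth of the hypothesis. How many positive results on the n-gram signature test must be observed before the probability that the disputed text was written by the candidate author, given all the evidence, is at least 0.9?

Prior odds = 0.0005/0.9995 = 1/1999.
False-positive rate = 1 − 0.96 = 0.04; likelihood ratio of a positive = 0.97/0.04 = 24.25.
Target posterior odds = 0.9/0.1 = 9.
Require 24.25ⁿ ≥ 9 ÷ (1/1999) = 17991.
24.25³ = 912673/64 falls short of 17991 but 24.25⁴ = 88529281/256 reaches it, so n = 4.

4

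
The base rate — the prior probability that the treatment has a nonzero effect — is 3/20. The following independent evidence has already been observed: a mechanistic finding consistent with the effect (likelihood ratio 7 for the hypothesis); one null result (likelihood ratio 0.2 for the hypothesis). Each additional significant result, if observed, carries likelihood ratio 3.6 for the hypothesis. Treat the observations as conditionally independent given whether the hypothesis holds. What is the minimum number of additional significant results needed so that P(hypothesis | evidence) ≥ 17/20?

Prior odds = 0.15/0.85 = 3/17.
Combined Bayes factor of the evidence already in hand = 7 × 0.2 = 1.4.
Odds after that evidence = (3/17) × 1.4 = 21/85.
Target odds = 0.85/0.15 = 17/3.
Need 3.6ⁿ ≥ 17/3 ÷ (21/85) = 1445/63.
3.6² = 12.96 falls short of 1445/63 but 3.6³ = 46.656 reaches it, so n = 3.

3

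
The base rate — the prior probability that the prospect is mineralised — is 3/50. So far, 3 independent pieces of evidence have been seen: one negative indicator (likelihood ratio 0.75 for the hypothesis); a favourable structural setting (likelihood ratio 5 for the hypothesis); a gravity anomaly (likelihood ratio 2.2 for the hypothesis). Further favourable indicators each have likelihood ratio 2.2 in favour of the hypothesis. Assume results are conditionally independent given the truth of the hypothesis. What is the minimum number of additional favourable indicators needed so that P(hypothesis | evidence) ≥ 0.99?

Prior odds = 0.06/0.94 = 3/47.
Combined Bayes factor of the evidence already in hand = 0.75 × 5 × 2.2 = 8.25.
Odds after that evidence = (3/47) × 8.25 = 99/188.
Target odds = 0.99/0.01 = 99.
Need 2.2ⁿ ≥ 99 ÷ (99/188) = 188.
2.2⁶ = 1771561/15625 falls short of 188 but 2.2⁷ = 19487171/78125 reaches it, so n = 7.

7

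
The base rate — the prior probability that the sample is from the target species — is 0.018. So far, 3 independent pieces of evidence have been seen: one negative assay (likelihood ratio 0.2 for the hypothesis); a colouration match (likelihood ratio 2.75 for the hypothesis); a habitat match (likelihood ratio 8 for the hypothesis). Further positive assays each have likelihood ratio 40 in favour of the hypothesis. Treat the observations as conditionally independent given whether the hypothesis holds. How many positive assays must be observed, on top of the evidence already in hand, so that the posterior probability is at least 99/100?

2

Prior odds = 0.018/0.982 = 9/491.
Combined Bayes factor of the evidence already in hand = 0.2 × 2.75 × 8 = 4.4.
Odds after that evidence = (9/491) × 4.4 = 198/2455.
Target odds = 0.99/0.01 = 99.
Need 40ⁿ ≥ 99 ÷ (198/2455) = 1227.5.
40¹ = 40 falls short of 1227.5 but 40² = 1600 reaches it, so n = 2.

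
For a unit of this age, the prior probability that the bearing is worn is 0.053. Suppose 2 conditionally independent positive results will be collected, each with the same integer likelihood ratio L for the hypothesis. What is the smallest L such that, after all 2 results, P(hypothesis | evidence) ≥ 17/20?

Prior odds = 0.053/0.947 = 53/947.
Target odds = 0.85/0.15 = 17/3.
Need L² ≥ 17/3 ÷ (53/947) = 16099/159.
10² = 100 < 16099/159 ≤ 121 = 11², so L = 11.

11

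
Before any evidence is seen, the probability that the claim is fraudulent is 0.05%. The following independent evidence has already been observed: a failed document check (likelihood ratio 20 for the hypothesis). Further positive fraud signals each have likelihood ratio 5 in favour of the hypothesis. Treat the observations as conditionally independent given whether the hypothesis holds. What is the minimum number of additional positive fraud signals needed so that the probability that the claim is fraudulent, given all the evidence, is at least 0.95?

Prior odds = 0.0005/0.9995 = 1/1999.
Bayes factor of the evidence already in hand = 20.
Odds after that evidence = (1/1999) × 20 = 20/1999.
Target odds = 0.95/0.05 = 19.
Need 5ⁿ ≥ 19 ÷ (20/1999) = 1899.05.
5⁴ = 625 falls short of 1899.05 but 5⁵ = 3125 reaches it, so n = 5.

5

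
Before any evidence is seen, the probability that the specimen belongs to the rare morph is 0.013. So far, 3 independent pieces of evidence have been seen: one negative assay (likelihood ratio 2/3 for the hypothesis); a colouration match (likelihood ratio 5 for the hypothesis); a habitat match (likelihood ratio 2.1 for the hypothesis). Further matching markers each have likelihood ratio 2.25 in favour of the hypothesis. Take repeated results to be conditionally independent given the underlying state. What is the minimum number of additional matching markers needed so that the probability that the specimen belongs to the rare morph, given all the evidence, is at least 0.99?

9

Prior odds = 0.013/0.987 = 13/987.
Combined Bayes factor of the evidence already in hand = (2/3) × 5 × 2.1 = 7.
Odds after that evidence = (13/987) × 7 = 13/141.
Target odds = 0.99/0.01 = 99.
Need 2.25ⁿ ≥ 99 ÷ (13/141) = 13959/13.
2.25⁸ = 43046721/65536 falls short of 13959/13 but 2.25⁹ = 387420489/262144 reaches it, so n = 9.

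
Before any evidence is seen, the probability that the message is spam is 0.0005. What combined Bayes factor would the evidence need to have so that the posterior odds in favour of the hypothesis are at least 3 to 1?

Prior odds = 0.0005/0.9995 = 1/1999.
Target odds = 3.
Required Bayes factor = 3 ÷ (1/1999) = 5997.

5997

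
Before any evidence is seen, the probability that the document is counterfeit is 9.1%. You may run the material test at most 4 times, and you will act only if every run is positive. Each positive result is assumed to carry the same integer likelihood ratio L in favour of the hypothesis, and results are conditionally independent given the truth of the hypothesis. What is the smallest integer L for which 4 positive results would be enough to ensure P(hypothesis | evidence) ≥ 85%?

3

Prior odds = 0.091/0.909 = 91/909.
Target odds = 0.85/0.15 = 17/3.
Need L⁴ ≥ 17/3 ÷ (91/909) = 5151/91.
2⁴ = 16 < 5151/91 ≤ 81 = 3⁴, so L = 3.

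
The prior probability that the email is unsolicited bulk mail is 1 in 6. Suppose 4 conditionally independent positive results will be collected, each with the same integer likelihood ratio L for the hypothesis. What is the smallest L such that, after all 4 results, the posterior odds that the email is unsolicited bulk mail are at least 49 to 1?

Prior odds = (1/6)/(5/6) = 0.2.
Target odds = 49.
Need L⁴ ≥ 49 ÷ 0.2 = 245.
3⁴ = 81 < 245 ≤ 256 = 4⁴, so L = 4.

4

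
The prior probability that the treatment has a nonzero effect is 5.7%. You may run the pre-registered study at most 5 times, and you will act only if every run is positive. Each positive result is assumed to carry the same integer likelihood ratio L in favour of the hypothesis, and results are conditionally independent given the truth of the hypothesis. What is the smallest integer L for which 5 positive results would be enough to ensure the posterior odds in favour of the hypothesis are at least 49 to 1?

4

Prior odds = 0.057/0.943 = 57/943.
Target odds = 49.
Need L⁵ ≥ 49 ÷ (57/943) = 46207/57.
3⁵ = 243 < 46207/57 ≤ 1024 = 4⁵, so L = 4.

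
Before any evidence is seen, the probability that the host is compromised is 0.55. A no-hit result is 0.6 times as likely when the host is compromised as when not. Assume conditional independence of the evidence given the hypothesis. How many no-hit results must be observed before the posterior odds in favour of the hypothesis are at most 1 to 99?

Prior odds = 0.55/0.45 = 11/9.
Likelihood ratio per no-hit result = 0.6.
Target odds = 1/99.
Require 0.6ⁿ ≤ 1/99 ÷ (11/9) = 1/121.
0.6⁹ = 19683/1953125 is still above 1/121 but 0.6¹⁰ = 59049/9765625 is at or below it, so n = 10.

10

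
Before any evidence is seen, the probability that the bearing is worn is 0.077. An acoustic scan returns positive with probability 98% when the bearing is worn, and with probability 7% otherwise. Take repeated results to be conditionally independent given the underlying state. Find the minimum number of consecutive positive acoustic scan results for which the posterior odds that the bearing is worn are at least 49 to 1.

3

Prior odds: 0.077 ÷ 0.923 = 77/923.
Likelihood ratio of a positive result = 0.98/0.07 = 14.
Target odds = 49.
Need (77/923) × 14ⁿ ≥ 49, i.e. 14ⁿ ≥ 6461/11.
14² = 196 falls short of 6461/11 but 14³ = 2744 reaches it, so n = 3.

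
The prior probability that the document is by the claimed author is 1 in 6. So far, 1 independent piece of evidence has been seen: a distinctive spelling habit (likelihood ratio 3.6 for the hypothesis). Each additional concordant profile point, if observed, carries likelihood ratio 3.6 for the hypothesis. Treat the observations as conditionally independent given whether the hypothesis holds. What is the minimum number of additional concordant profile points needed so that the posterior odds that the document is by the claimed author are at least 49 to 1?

4

Prior odds = (1/6)/(5/6) = 0.2.
Bayes factor of the evidence already in hand = 3.6.
Odds after that evidence = 0.2 × 3.6 = 0.72.
Target odds = 49.
Need 3.6ⁿ ≥ 49 ÷ 0.72 = 1225/18.
3.6³ = 46.656 falls short of 1225/18 but 3.6⁴ = 167.9616 reaches it, so n = 4.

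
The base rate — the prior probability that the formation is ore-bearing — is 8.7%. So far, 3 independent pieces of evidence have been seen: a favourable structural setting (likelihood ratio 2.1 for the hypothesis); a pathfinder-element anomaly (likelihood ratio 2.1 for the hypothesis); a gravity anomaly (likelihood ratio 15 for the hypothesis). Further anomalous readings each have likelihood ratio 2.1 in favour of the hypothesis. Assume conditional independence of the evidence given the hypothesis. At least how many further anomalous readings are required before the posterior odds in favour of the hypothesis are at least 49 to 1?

Prior odds = 0.087/0.913 = 87/913.
Combined Bayes factor of the evidence already in hand = 2.1 × 2.1 × 15 = 66.15.
Odds after that evidence = (87/913) × 66.15 = 115101/18260.
Target odds = 49.
Need 2.1ⁿ ≥ 49 ÷ (115101/18260) = 18260/2349.
2.1² = 4.41 falls short of 18260/2349 but 2.1³ = 9.261 reaches it, so n = 3.

3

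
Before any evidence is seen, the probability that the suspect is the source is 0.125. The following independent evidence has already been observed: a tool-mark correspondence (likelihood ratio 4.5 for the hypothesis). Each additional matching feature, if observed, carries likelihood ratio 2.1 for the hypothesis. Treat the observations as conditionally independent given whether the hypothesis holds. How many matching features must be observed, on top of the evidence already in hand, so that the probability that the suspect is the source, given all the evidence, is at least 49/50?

Prior odds = 0.125/0.875 = 1/7.
Bayes factor of the evidence already in hand = 4.5.
Odds after that evidence = (1/7) × 4.5 = 9/14.
Target odds = 0.98/0.02 = 49.
Need 2.1ⁿ ≥ 49 ÷ (9/14) = 686/9.
2.1⁵ = 4084101/100000 falls short of 686/9 but 2.1⁶ = 85766121/1000000 reaches it, so n = 6.

6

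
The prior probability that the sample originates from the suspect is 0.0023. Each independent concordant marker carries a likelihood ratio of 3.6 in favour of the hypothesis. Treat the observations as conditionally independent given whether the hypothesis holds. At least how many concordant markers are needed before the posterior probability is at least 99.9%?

Prior odds: 0.0023 ÷ 0.9977 = 23/9977.
Likelihood ratio per concordant marker = 3.6.
Target odds: 0.999 ÷ 0.001 = 999.
Need (23/9977) × 3.6ⁿ ≥ 999, i.e. 3.6ⁿ ≥ 9967023/23.
3.6¹⁰ ≈365616 falls short of 9967023/23 but 3.6¹¹ ≈1.31622e+06 reaches it, so n = 11.

11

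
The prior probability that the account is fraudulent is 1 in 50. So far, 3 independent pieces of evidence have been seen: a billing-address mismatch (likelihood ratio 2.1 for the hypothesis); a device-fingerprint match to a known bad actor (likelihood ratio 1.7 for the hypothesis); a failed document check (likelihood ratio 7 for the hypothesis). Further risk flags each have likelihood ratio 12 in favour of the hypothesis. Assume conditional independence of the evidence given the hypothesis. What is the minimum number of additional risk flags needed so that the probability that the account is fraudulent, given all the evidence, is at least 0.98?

2

Prior odds = 0.02/0.98 = 1/49.
Combined Bayes factor of the evidence already in hand = 2.1 × 1.7 × 7 = 24.99.
Odds after that evidence = (1/49) × 24.99 = 0.51.
Target odds = 0.98/0.02 = 49.
Need 12ⁿ ≥ 49 ÷ 0.51 = 4900/51.
12¹ = 12 falls short of 4900/51 but 12² = 144 reaches it, so n = 2.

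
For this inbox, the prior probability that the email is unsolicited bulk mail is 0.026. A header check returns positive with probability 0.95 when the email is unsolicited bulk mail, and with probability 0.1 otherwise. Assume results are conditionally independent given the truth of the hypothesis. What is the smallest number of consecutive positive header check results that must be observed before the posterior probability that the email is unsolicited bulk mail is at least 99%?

Prior odds: 0.026 ÷ 0.974 = 13/487.
Likelihood ratio of a positive result = 0.95/0.1 = 9.5.
Target odds: 0.99 ÷ 0.01 = 99.
Need (13/487) × 9.5ⁿ ≥ 99, i.e. 9.5ⁿ ≥ 48213/13.
9.5³ = 857.375 falls short of 48213/13 but 9.5⁴ = 8145.0625 reaches it, so n = 4.

4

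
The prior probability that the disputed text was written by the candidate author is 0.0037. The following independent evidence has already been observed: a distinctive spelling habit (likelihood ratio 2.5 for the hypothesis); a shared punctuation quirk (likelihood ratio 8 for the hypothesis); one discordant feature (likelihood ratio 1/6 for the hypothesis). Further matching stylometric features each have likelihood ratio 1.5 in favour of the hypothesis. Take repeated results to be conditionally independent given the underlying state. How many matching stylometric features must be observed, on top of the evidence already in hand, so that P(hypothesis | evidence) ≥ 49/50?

21

Prior odds = 0.0037/0.9963 = 37/9963.
Combined Bayes factor of the evidence already in hand = 2.5 × 8 × (1/6) = 10/3.
Odds after that evidence = (37/9963) × 10/3 = 370/29889.
Target odds = 0.98/0.02 = 49.
Need 1.5ⁿ ≥ 49 ÷ (370/29889) = 1464561/370.
1.5²⁰ ≈3325.26 falls short of 1464561/370 but 1.5²¹ ≈4987.89 reaches it, so n = 21.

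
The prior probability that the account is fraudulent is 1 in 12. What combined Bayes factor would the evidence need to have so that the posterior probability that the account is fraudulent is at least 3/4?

Prior odds = (1/12)/(11/12) = 1/11.
Target odds = 0.75/0.25 = 3.
Required Bayes factor = 3 ÷ (1/11) = 33.

33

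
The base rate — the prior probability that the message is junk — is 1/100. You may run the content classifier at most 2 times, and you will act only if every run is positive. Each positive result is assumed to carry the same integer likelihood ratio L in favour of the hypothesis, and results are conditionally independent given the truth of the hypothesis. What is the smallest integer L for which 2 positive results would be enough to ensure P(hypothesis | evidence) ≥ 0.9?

30

Prior odds = 0.01/0.99 = 1/99.
Target odds = 0.9/0.1 = 9.
Need L² ≥ 9 ÷ (1/99) = 891.
29² = 841 < 891 ≤ 900 = 30², so L = 30.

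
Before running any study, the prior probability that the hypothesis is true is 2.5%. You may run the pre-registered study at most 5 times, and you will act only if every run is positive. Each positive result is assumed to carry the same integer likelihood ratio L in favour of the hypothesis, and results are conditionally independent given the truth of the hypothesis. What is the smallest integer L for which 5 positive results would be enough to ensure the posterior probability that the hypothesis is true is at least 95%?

4

Prior odds = 0.025/0.975 = 1/39.
Target odds = 0.95/0.05 = 19.
Need L⁵ ≥ 19 ÷ (1/39) = 741.
3⁵ = 243 < 741 ≤ 1024 = 4⁵, so L = 4.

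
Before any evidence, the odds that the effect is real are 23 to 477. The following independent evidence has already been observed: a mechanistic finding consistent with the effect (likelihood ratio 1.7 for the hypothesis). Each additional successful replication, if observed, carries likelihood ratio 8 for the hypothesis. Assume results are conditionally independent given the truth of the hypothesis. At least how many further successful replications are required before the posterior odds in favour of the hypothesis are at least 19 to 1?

Prior odds = 23/477.
Bayes factor of the evidence already in hand = 1.7.
Odds after that evidence = (23/477) × 1.7 = 391/4770.
Target odds = 19.
Need 8ⁿ ≥ 19 ÷ (391/4770) = 90630/391.
8² = 64 falls short of 90630/391 but 8³ = 512 reaches it, so n = 3.

3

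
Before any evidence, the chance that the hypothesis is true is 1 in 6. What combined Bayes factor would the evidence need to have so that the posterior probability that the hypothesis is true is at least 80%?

20

Prior odds = (1/6)/(5/6) = 0.2.
Target odds = 0.8/0.2 = 4.
Required Bayes factor = 4 ÷ 0.2 = 20.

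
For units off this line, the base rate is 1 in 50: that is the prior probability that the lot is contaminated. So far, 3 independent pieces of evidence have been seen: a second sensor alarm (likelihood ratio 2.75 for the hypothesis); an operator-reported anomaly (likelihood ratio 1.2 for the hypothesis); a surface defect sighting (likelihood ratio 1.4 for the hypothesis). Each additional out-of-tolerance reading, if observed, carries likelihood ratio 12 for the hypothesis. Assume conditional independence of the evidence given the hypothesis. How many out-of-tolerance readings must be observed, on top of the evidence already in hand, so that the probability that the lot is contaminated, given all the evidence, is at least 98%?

3

Prior odds = 0.02/0.98 = 1/49.
Combined Bayes factor of the evidence already in hand = 2.75 × 1.2 × 1.4 = 4.62.
Odds after that evidence = (1/49) × 4.62 = 33/350.
Target odds = 0.98/0.02 = 49.
Need 12ⁿ ≥ 49 ÷ (33/350) = 17150/33.
12² = 144 falls short of 17150/33 but 12³ = 1728 reaches it, so n = 3.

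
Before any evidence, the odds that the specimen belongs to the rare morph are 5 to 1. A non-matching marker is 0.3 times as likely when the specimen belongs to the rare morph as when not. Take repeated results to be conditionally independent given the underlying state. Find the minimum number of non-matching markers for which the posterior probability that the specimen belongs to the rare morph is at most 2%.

Prior odds = 5.
Likelihood ratio per non-matching marker = 0.3.
Target posterior odds = 0.02/0.98 = 1/49.
Require 0.3ⁿ ≤ 1/49 ÷ 5 = 1/245.
0.3⁴ = 0.0081 is still above 1/245 but 0.3⁵ = 243/100000 is at or below it, so n = 5.

5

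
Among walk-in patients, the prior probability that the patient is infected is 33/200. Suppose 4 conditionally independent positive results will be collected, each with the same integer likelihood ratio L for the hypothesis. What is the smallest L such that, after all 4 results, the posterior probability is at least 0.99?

5

Prior odds = 0.165/0.835 = 33/167.
Target odds = 0.99/0.01 = 99.
Need L⁴ ≥ 99 ÷ (33/167) = 501.
4⁴ = 256 < 501 ≤ 625 = 5⁴, so L = 5.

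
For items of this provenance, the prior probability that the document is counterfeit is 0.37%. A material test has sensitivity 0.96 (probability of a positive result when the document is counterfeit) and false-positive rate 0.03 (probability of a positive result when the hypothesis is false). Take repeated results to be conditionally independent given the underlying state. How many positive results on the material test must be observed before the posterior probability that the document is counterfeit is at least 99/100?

Prior odds: 0.0037 ÷ 0.9963 = 37/9963.
Likelihood ratio of a positive result = 0.96/0.03 = 32.
Target posterior odds = 0.99/0.01 = 99.
Require 32ⁿ ≥ 99 ÷ (37/9963) = 986337/37.
32² = 1024 falls short of 986337/37 but 32³ = 32768 reaches it, so n = 3.

3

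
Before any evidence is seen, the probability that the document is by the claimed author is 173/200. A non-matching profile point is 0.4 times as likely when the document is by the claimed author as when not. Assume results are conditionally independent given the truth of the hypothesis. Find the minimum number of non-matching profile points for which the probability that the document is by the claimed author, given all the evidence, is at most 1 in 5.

4

Prior odds = 0.865/0.135 = 173/27.
Likelihood ratio per non-matching profile point = 0.4.
Target posterior odds = 0.2/0.8 = 0.25.
Require 0.4ⁿ ≤ 0.25 ÷ (173/27) = 27/692.
0.4³ = 0.064 is still above 27/692 but 0.4⁴ = 0.0256 is at or below it, so n = 4.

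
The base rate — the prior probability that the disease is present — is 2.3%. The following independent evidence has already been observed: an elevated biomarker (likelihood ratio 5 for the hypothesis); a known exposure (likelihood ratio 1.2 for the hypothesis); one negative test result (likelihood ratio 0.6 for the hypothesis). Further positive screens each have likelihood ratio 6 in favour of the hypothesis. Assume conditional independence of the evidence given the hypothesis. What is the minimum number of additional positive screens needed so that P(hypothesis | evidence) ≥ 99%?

Prior odds = 0.023/0.977 = 23/977.
Combined Bayes factor of the evidence already in hand = 5 × 1.2 × 0.6 = 3.6.
Odds after that evidence = (23/977) × 3.6 = 414/4885.
Target odds = 0.99/0.01 = 99.
Need 6ⁿ ≥ 99 ÷ (414/4885) = 53735/46.
6³ = 216 falls short of 53735/46 but 6⁴ = 1296 reaches it, so n = 4.

4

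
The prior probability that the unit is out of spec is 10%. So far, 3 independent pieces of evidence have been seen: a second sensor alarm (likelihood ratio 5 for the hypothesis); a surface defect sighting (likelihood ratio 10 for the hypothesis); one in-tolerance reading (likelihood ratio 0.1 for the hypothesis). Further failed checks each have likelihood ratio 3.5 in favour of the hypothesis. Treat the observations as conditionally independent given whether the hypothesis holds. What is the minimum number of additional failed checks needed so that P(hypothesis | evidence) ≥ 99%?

5

Prior odds = 0.1/0.9 = 1/9.
Combined Bayes factor of the evidence already in hand = 5 × 10 × 0.1 = 5.
Odds after that evidence = (1/9) × 5 = 5/9.
Target odds = 0.99/0.01 = 99.
Need 3.5ⁿ ≥ 99 ÷ (5/9) = 178.2.
3.5⁴ = 150.0625 falls short of 178.2 but 3.5⁵ = 525.21875 reaches it, so n = 5.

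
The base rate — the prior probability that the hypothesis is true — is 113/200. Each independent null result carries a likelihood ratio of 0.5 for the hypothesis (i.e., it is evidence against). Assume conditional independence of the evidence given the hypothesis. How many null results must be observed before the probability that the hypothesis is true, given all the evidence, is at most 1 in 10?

4

Prior odds = 0.565/0.435 = 113/87.
Likelihood ratio per null result = 0.5.
Target odds: 0.1 ÷ 0.9 = 1/9.
Need (113/87) × 0.5ⁿ ≤ 1/9, i.e. 0.5ⁿ ≤ 29/339.
0.5³ = 0.125 is still above 29/339 but 0.5⁴ = 0.0625 is at or below it, so n = 4.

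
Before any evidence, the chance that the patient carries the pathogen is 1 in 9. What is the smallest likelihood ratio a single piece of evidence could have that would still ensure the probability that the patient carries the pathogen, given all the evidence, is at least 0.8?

Prior odds = (1/9)/(8/9) = 0.125.
Target odds = 0.8/0.2 = 4.
Required Bayes factor = 4 ÷ 0.125 = 32.

32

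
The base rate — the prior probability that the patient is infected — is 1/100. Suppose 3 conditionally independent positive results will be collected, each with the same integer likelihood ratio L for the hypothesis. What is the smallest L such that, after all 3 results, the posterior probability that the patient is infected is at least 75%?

Prior odds = 0.01/0.99 = 1/99.
Target odds = 0.75/0.25 = 3.
Need L³ ≥ 3 ÷ (1/99) = 297.
6³ = 216 < 297 ≤ 343 = 7³, so L = 7.

7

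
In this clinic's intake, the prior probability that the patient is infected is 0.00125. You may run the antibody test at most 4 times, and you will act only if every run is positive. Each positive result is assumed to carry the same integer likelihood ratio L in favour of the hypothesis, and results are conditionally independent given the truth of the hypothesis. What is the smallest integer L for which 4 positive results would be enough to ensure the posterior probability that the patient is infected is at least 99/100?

Prior odds = 0.00125/0.99875 = 1/799.
Target odds = 0.99/0.01 = 99.
Need L⁴ ≥ 99 ÷ (1/799) = 79101.
16⁴ = 65536 < 79101 ≤ 83521 = 17⁴, so L = 17.

17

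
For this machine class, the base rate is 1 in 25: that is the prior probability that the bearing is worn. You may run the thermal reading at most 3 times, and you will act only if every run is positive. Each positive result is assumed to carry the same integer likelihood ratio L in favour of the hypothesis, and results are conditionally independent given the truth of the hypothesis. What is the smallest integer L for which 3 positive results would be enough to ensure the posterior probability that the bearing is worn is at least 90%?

Prior odds = 0.04/0.96 = 1/24.
Target odds = 0.9/0.1 = 9.
Need L³ ≥ 9 ÷ (1/24) = 216.
5³ = 125 < 216 ≤ 216 = 6³, so L = 6.

6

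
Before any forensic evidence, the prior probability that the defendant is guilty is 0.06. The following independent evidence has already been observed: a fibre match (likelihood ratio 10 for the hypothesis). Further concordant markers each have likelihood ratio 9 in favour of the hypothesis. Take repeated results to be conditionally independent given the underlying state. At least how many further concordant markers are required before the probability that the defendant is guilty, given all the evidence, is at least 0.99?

Prior odds = 0.06/0.94 = 3/47.
Bayes factor of the evidence already in hand = 10.
Odds after that evidence = (3/47) × 10 = 30/47.
Target odds = 0.99/0.01 = 99.
Need 9ⁿ ≥ 99 ÷ (30/47) = 155.1.
9² = 81 falls short of 155.1 but 9³ = 729 reaches it, so n = 3.

3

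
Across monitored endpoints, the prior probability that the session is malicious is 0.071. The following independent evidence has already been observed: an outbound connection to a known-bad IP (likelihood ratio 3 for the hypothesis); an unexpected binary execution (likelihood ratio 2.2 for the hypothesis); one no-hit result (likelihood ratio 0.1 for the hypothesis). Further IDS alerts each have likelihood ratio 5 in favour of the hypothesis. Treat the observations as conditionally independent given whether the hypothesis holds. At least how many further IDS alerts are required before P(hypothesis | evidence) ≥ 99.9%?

7

Prior odds = 0.071/0.929 = 71/929.
Combined Bayes factor of the evidence already in hand = 3 × 2.2 × 0.1 = 0.66.
Odds after that evidence = (71/929) × 0.66 = 2343/46450.
Target odds = 0.999/0.001 = 999.
Need 5ⁿ ≥ 999 ÷ (2343/46450) = 15467850/781.
5⁶ = 15625 falls short of 15467850/781 but 5⁷ = 78125 reaches it, so n = 7.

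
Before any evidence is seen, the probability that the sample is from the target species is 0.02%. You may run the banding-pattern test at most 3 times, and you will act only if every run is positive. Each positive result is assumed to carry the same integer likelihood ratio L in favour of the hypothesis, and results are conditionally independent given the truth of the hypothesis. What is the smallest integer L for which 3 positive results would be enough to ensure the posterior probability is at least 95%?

Prior odds = 0.0002/0.9998 = 1/4999.
Target odds = 0.95/0.05 = 19.
Need L³ ≥ 19 ÷ (1/4999) = 94981.
45³ = 91125 < 94981 ≤ 97336 = 46³, so L = 46.

46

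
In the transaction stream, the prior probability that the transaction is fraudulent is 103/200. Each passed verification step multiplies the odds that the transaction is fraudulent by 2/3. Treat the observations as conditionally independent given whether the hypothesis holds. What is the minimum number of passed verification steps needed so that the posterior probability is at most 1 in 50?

10

Prior odds = 0.515/0.485 = 103/97.
Likelihood ratio per passed verification step = 2/3.
Target posterior odds = 0.02/0.98 = 1/49.
Require (2/3)ⁿ ≤ 1/49 ÷ (103/97) = 97/5047.
(2/3)⁹ = 512/19683 is still above 97/5047 but (2/3)¹⁰ = 1024/59049 is at or below it, so n = 10.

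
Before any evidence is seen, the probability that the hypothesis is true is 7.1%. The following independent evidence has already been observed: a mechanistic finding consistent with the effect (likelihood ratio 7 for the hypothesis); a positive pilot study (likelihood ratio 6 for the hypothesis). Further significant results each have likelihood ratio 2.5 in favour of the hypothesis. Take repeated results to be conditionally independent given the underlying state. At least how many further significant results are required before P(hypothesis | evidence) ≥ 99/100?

4

Prior odds = 0.071/0.929 = 71/929.
Combined Bayes factor of the evidence already in hand = 7 × 6 = 42.
Odds after that evidence = (71/929) × 42 = 2982/929.
Target odds = 0.99/0.01 = 99.
Need 2.5ⁿ ≥ 99 ÷ (2982/929) = 30657/994.
2.5³ = 15.625 falls short of 30657/994 but 2.5⁴ = 39.0625 reaches it, so n = 4.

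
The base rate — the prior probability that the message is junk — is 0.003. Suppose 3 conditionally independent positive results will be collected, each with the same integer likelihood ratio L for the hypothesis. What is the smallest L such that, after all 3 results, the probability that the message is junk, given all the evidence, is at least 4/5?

Prior odds = 0.003/0.997 = 3/997.
Target odds = 0.8/0.2 = 4.
Need L³ ≥ 4 ÷ (3/997) = 3988/3.
10³ = 1000 < 3988/3 ≤ 1331 = 11³, so L = 11.

11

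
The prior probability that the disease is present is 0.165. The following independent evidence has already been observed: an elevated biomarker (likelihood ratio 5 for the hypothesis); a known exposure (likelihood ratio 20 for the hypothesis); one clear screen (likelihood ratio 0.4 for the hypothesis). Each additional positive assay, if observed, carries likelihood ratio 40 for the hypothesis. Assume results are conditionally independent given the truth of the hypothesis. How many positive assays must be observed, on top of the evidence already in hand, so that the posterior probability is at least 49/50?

1

Prior odds = 0.165/0.835 = 33/167.
Combined Bayes factor of the evidence already in hand = 5 × 20 × 0.4 = 40.
Odds after that evidence = (33/167) × 40 = 1320/167.
Target odds = 0.98/0.02 = 49.
Need 40ⁿ ≥ 49 ÷ (1320/167) = 8183/1320.
40¹ = 40, which meets the required 8183/1320; so n = 1.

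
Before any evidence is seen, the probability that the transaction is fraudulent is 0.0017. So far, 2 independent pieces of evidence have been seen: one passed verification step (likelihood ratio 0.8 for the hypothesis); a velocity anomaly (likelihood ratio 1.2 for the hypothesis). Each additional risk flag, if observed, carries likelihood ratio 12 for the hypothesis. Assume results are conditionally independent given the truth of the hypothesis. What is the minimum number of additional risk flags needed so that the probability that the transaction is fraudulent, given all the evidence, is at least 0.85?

Prior odds = 0.0017/0.9983 = 17/9983.
Combined Bayes factor of the evidence already in hand = 0.8 × 1.2 = 0.96.
Odds after that evidence = (17/9983) × 0.96 = 408/249575.
Target odds = 0.85/0.15 = 17/3.
Need 12ⁿ ≥ 17/3 ÷ (408/249575) = 249575/72.
12³ = 1728 falls short of 249575/72 but 12⁴ = 20736 reaches it, so n = 4.

4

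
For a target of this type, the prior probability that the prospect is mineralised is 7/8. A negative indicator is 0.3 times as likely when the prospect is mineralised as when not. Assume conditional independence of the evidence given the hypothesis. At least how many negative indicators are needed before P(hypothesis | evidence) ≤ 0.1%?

8

Prior odds: 0.875 ÷ 0.125 = 7.
Likelihood ratio per negative indicator = 0.3.
Target odds: 0.001 ÷ 0.999 = 1/999.
Need 7 × 0.3ⁿ ≤ 1/999, i.e. 0.3ⁿ ≤ 1/6993.
0.3⁷ = 2187/10000000 is still above 1/6993 but 0.3⁸ = 6561/100000000 is at or below it, so n = 8.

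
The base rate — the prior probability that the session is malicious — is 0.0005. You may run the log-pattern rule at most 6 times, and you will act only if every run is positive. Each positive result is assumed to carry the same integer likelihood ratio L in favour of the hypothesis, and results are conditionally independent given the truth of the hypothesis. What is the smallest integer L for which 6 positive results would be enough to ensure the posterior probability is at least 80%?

Prior odds = 0.0005/0.9995 = 1/1999.
Target odds = 0.8/0.2 = 4.
Need L⁶ ≥ 4 ÷ (1/1999) = 7996.
4⁶ = 4096 < 7996 ≤ 15625 = 5⁶, so L = 5.

5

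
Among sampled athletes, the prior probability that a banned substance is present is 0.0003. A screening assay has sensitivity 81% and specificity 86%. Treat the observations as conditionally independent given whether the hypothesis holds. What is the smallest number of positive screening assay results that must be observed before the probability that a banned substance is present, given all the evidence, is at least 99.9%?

9

Prior odds: 0.0003 ÷ 0.9997 = 3/9997.
False-positive rate = 1 − 0.86 = 0.14; likelihood ratio of a positive = 0.81/0.14 = 81/14.
Target posterior odds = 0.999/0.001 = 999.
Need (3/9997) × (81/14)ⁿ ≥ 999, i.e. (81/14)ⁿ ≥ 3329001.
(81/14)⁸ ≈1.25561e+06 falls short of 3329001 but (81/14)⁹ ≈7.26462e+06 reaches it, so n = 9.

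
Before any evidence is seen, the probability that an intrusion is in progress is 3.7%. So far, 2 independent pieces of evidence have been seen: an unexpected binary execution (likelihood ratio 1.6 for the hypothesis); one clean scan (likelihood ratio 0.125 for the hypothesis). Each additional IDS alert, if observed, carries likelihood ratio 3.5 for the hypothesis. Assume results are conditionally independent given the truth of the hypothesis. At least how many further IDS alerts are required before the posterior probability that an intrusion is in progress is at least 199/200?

Prior odds = 0.037/0.963 = 37/963.
Combined Bayes factor of the evidence already in hand = 1.6 × 0.125 = 0.2.
Odds after that evidence = (37/963) × 0.2 = 37/4815.
Target odds = 0.995/0.005 = 199.
Need 3.5ⁿ ≥ 199 ÷ (37/4815) = 958185/37.
3.5⁸ = 5764801/256 falls short of 958185/37 but 3.5⁹ = 40353607/512 reaches it, so n = 9.

9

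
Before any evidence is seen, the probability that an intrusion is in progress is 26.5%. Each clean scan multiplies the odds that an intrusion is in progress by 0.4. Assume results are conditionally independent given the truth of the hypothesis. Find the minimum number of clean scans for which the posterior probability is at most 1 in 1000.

Prior odds: 0.265 ÷ 0.735 = 53/147.
Likelihood ratio per clean scan = 0.4.
Target posterior odds = 0.001/0.999 = 1/999.
Require 0.4ⁿ ≤ 1/999 ÷ (53/147) = 49/17649.
0.4⁶ = 64/15625 is still above 49/17649 but 0.4⁷ = 128/78125 is at or below it, so n = 7.

7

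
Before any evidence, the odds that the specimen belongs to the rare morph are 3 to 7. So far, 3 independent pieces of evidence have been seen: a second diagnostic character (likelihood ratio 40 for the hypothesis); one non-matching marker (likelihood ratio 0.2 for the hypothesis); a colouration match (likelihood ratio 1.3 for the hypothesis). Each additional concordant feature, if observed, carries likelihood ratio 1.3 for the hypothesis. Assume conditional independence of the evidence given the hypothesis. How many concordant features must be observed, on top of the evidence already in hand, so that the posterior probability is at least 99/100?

Prior odds = 3/7.
Combined Bayes factor of the evidence already in hand = 40 × 0.2 × 1.3 = 10.4.
Odds after that evidence = (3/7) × 10.4 = 156/35.
Target odds = 0.99/0.01 = 99.
Need 1.3ⁿ ≥ 99 ÷ (156/35) = 1155/52.
1.3¹¹ ≈17.9216 falls short of 1155/52 but 1.3¹² ≈23.2981 reaches it, so n = 12.

12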